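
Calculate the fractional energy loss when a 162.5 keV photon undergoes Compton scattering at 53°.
0.1124 (or 11.24%)

Calculate initial and final photon energies:

Initial: E₀ = 162.5 keV → λ₀ = 7.6298 pm
Compton shift: Δλ = 0.9661 pm
Final wavelength: λ' = 8.5959 pm
Final energy: E' = 144.2361 keV

Fractional energy loss:
(E₀ - E')/E₀ = (162.5000 - 144.2361)/162.5000
= 18.2639/162.5000
= 0.1124
= 11.24%

(Intermediate values are shown rounded; full precision is carried through to the final answer.)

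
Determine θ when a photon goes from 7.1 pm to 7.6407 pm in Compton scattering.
39.00°

First find the wavelength shift:
Δλ = λ' - λ = 7.6407 - 7.1 = 0.5407 pm

Using Δλ = λ_C(1 - cos θ), with λ_C = h/(m_e·c) ≈ 2.42631024 pm:
cos θ = 1 - Δλ/λ_C
cos θ = 1 - 0.5407/2.42631024
cos θ = 0.777151

θ = arccos(0.777151)
θ = 39.00°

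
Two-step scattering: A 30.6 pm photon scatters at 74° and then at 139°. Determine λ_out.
36.6150 pm

Apply Compton shift twice:

First scattering at θ₁ = 74°:
Δλ₁ = λ_C(1 - cos(74°))
Δλ₁ = 2.4263 × 0.7244
Δλ₁ = 1.7575 pm

After first scattering:
λ₁ = 30.6 + 1.7575 = 32.3575 pm

Second scattering at θ₂ = 139°:
Δλ₂ = λ_C(1 - cos(139°))
Δλ₂ = 2.4263 × 1.7547
Δλ₂ = 4.2575 pm

Final wavelength:
λ₂ = 32.3575 + 4.2575 = 36.6150 pm

Total shift: Δλ_total = 1.7575 + 4.2575 = 6.0150 pm

(Intermediate values are shown rounded; full precision is carried through to the final answer.)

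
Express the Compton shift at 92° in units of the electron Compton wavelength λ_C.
1.0349 λ_C

The Compton shift formula is:
Δλ = λ_C(1 - cos θ)

Dividing both sides by λ_C:
Δλ/λ_C = 1 - cos θ

For θ = 92°:
Δλ/λ_C = 1 - cos(92°)
Δλ/λ_C = 1 - -0.0349
Δλ/λ_C = 1.0349

This means the shift is 1.0349 × λ_C = 2.5110 pm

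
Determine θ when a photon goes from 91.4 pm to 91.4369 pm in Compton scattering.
10.01°

First find the wavelength shift:
Δλ = λ' - λ = 91.4369 - 91.4 = 0.0369 pm

Using Δλ = λ_C(1 - cos θ), with λ_C = h/(m_e·c) ≈ 2.42631024 pm:
cos θ = 1 - Δλ/λ_C
cos θ = 1 - 0.0369/2.42631024
cos θ = 0.984792

θ = arccos(0.984792)
θ = 10.01°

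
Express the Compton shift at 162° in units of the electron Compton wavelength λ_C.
1.9511 λ_C

The Compton shift formula is:
Δλ = λ_C(1 - cos θ)

Dividing both sides by λ_C:
Δλ/λ_C = 1 - cos θ

For θ = 162°:
Δλ/λ_C = 1 - cos(162°)
Δλ/λ_C = 1 - -0.9511
Δλ/λ_C = 1.9511

This means the shift is 1.9511 × λ_C = 4.7339 pm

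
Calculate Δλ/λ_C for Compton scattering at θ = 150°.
1.8660 λ_C

The Compton shift formula is:
Δλ = λ_C(1 - cos θ)

Dividing both sides by λ_C:
Δλ/λ_C = 1 - cos θ

For θ = 150°:
Δλ/λ_C = 1 - cos(150°)
Δλ/λ_C = 1 - -0.8660
Δλ/λ_C = 1.8660

This means the shift is 1.8660 × λ_C = 4.5276 pm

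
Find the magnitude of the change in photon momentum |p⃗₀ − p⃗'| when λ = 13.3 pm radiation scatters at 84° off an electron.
6.2209e-23 kg·m/s

Photon momentum magnitude is p = h/λ.

Initial momentum:
p₀ = h/λ = 6.6261e-34/1.3300e-11 = 4.9820e-23 kg·m/s

After scattering:
λ' = λ + Δλ = 13.3 + 2.1727 = 15.4727 pm
p' = h/λ' = 6.6261e-34/1.5473e-11 = 4.2824e-23 kg·m/s

Momentum is a vector; the scattered photon's direction makes angle θ = 84° with the incident direction. The magnitude of the vector change Δp⃗ = p⃗₀ − p⃗' is found from the law of cosines:
|Δp⃗|² = p₀² + p'² − 2p₀p'cos θ
|Δp⃗|² = (4.9820e-23)² + (4.2824e-23)² − 2·4.9820e-23·4.2824e-23·cos(84°)
|Δp⃗| = 6.2209e-23 kg·m/s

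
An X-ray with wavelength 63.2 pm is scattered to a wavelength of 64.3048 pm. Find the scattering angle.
57.00°

First find the wavelength shift:
Δλ = λ' - λ = 64.3048 - 63.2 = 1.1048 pm

Using Δλ = λ_C(1 - cos θ), with λ_C = h/(m_e·c) ≈ 2.42631024 pm:
cos θ = 1 - Δλ/λ_C
cos θ = 1 - 1.1048/2.42631024
cos θ = 0.544658

θ = arccos(0.544658)
θ = 57.00°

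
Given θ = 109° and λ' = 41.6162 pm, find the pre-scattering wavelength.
38.4000 pm

From λ' = λ + Δλ, we have λ = λ' - Δλ

First calculate the Compton shift:
Δλ = λ_C(1 - cos θ)
Δλ = 2.4263 × (1 - cos(109°))
Δλ = 2.4263 × 1.3256
Δλ = 3.2162 pm

Initial wavelength:
λ = λ' - Δλ
λ = 41.6162 - 3.2162
λ = 38.4000 pm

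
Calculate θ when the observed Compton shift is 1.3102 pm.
62.61°

From the Compton formula Δλ = λ_C(1 - cos θ), we can solve for θ:

cos θ = 1 - Δλ/λ_C

Given:
- Δλ = 1.3102 pm
- λ_C = h/(m_e·c) ≈ 2.42631024 pm

cos θ = 1 - 1.3102/2.42631024
cos θ = 1 - 0.539997
cos θ = 0.460003

θ = arccos(0.460003)
θ = 62.61°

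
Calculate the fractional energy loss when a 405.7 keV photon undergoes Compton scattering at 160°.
0.6063 (or 60.63%)

Calculate initial and final photon energies:

Initial: E₀ = 405.7 keV → λ₀ = 3.0561 pm
Compton shift: Δλ = 4.7063 pm
Final wavelength: λ' = 7.7624 pm
Final energy: E' = 159.7250 keV

Fractional energy loss:
(E₀ - E')/E₀ = (405.7000 - 159.7250)/405.7000
= 245.9750/405.7000
= 0.6063
= 60.63%

(Intermediate values are shown rounded; full precision is carried through to the final answer.)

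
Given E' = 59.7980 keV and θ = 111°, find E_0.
71.0999 keV

Convert final energy to wavelength (hc ≈ 1239.842 keV·pm):
λ' = hc/E' = 1239.842 / 59.7980 = 20.7338 pm

Calculate the Compton shift:
Δλ = λ_C(1 - cos(111°))
Δλ = 2.4263 × (1 - cos(111°))
Δλ = 3.2958 pm

Initial wavelength:
λ = λ' - Δλ = 20.7338 - 3.2958 = 17.4380 pm

Initial energy:
E = hc/λ = 1239.842 / 17.4380 = 71.0999 keV

(Intermediate values are shown rounded; full precision is carried through to the final answer.)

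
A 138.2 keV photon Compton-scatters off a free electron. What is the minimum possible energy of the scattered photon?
89.6878 keV (at θ = 180°)

The scattered photon has minimum energy when its wavelength is maximum, i.e., when the Compton shift Δλ = λ_C(1 − cos θ) is maximum. This occurs at θ = 180° (backscattering), giving Δλ_max = 2λ_C = 4.8526 pm.

Initial wavelength: λ₀ = hc/E₀ = 8.9714 pm
Maximum final wavelength: λ'_max = λ₀ + 2λ_C = 8.9714 + 4.8526 = 13.8240 pm
Minimum final energy: E'_min = hc/λ'_max = 89.6878 keV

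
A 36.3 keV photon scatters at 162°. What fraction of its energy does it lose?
0.1217 (or 12.17%)

Calculate initial and final photon energies:

Initial: E₀ = 36.3 keV → λ₀ = 34.1554 pm
Compton shift: Δλ = 4.7339 pm
Final wavelength: λ' = 38.8893 pm
Final energy: E' = 31.8813 keV

Fractional energy loss:
(E₀ - E')/E₀ = (36.3000 - 31.8813)/36.3000
= 4.4187/36.3000
= 0.1217
= 12.17%

(Intermediate values are shown rounded; full precision is carried through to the final answer.)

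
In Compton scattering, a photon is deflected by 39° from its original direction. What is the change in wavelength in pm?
0.5407 pm

Using the Compton scattering formula:
Δλ = λ_C(1 - cos θ)

where λ_C = h/(m_e·c) ≈ 2.4263 pm is the Compton wavelength of an electron.

For θ = 39°:
cos(39°) = 0.7771
1 - cos(39°) = 0.2229

Δλ = 2.4263 × 0.2229
Δλ = 0.5407 pm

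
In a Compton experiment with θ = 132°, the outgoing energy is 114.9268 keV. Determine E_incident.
184.0000 keV

Convert final energy to wavelength (hc ≈ 1239.842 keV·pm):
λ' = hc/E' = 1239.842 / 114.9268 = 10.7881 pm

Calculate the Compton shift:
Δλ = λ_C(1 - cos(132°))
Δλ = 2.4263 × (1 - cos(132°))
Δλ = 4.0498 pm

Initial wavelength:
λ = λ' - Δλ = 10.7881 - 4.0498 = 6.7383 pm

Initial energy:
E = hc/λ = 1239.842 / 6.7383 = 184.0000 keV

(Intermediate values are shown rounded; full precision is carried through to the final answer.)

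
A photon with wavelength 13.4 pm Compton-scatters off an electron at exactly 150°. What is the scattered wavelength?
17.9276 pm

Using the Compton formula: λ' = λ + λ_C(1 − cos θ)

For θ = 150°, cos θ = -√3/2 (exact) ≈ -0.8660, so:
1 − cos 150° = 1 − (-√3/2) ≈ 1.8660

Δλ = λ_C × 1.8660 = 2.4263 × 1.8660 = 4.5276 pm

λ' = 13.4 + 4.5276 = 17.9276 pm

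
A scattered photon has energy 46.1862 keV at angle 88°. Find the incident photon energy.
50.6000 keV

Convert final energy to wavelength (hc ≈ 1239.842 keV·pm):
λ' = hc/E' = 1239.842 / 46.1862 = 26.8444 pm

Calculate the Compton shift:
Δλ = λ_C(1 - cos(88°))
Δλ = 2.4263 × (1 - cos(88°))
Δλ = 2.3416 pm

Initial wavelength:
λ = λ' - Δλ = 26.8444 - 2.3416 = 24.5028 pm

Initial energy:
E = hc/λ = 1239.842 / 24.5028 = 50.6000 keV

(Intermediate values are shown rounded; full precision is carried through to the final answer.)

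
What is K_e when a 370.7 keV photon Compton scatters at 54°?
85.3349 keV

By energy conservation: K_e = E_initial - E_final

First find the scattered photon energy:
Initial wavelength: λ = hc/E = 3.3446 pm
Compton shift: Δλ = λ_C(1 - cos(54°)) = 1.0002 pm
Final wavelength: λ' = 3.3446 + 1.0002 = 4.3448 pm
Final photon energy: E' = hc/λ' = 285.3651 keV

Electron kinetic energy:
K_e = E - E' = 370.7000 - 285.3651 = 85.3349 keV

(Intermediate values are shown rounded; full precision is carried through to the final answer.)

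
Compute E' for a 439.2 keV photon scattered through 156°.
166.0693 keV

First convert energy to wavelength:
λ = hc/E, with hc ≈ 1239.842 keV·pm (i.e. 1239.842 eV·nm)

For E = 439.2 keV = 439200 eV:
λ = 1239.842 keV·pm / 439.2 keV
λ = 2.8230 pm

Calculate the Compton shift:
Δλ = λ_C(1 - cos(156°)) = 2.4263 × 1.9135
Δλ = 4.6429 pm

Final wavelength:
λ' = 2.8230 + 4.6429 = 7.4658 pm

Final energy:
E' = hc/λ' = 1239.842 / 7.4658 = 166.0693 keV

(Intermediate values are shown rounded; full precision is carried through to the final answer.)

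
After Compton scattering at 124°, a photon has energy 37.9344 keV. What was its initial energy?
42.9000 keV

Convert final energy to wavelength (hc ≈ 1239.842 keV·pm):
λ' = hc/E' = 1239.842 / 37.9344 = 32.6838 pm

Calculate the Compton shift:
Δλ = λ_C(1 - cos(124°))
Δλ = 2.4263 × (1 - cos(124°))
Δλ = 3.7831 pm

Initial wavelength:
λ = λ' - Δλ = 32.6838 - 3.7831 = 28.9008 pm

Initial energy:
E = hc/λ = 1239.842 / 28.9008 = 42.9000 keV

(Intermediate values are shown rounded; full precision is carried through to the final answer.)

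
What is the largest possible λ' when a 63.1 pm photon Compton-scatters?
67.9526 pm (at θ = 180°)

The Compton shift is Δλ = λ_C(1 − cos θ).

Since cos θ ranges from −1 to 1, the factor (1 − cos θ) ranges from 0 to 2; the maximum shift occurs at θ = 180° (backscattering):
Δλ_max = 2λ_C = 2 × 2.4263 pm = 4.8526 pm

Maximum scattered wavelength:
λ'_max = λ₀ + Δλ_max = 63.1 + 4.8526 = 67.9526 pm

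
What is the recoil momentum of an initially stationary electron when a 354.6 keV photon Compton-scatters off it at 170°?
2.6837e-22 kg·m/s

The electron is initially at rest, so by conservation of momentum:
p⃗_e = p⃗₀ − p⃗'  (incident photon momentum minus scattered photon momentum)

Photon momentum magnitudes (p = h/λ = E/c):
λ₀ = hc/E₀ = 3.4965 pm → p₀ = h/λ₀ = 1.8951e-22 kg·m/s
Δλ = λ_C(1 − cos 170°) = 4.8158 pm
λ' = 8.3122 pm → p' = h/λ' = 7.9715e-23 kg·m/s

The scattered photon makes angle θ = 170° with the incident direction, so by the law of cosines:
|p⃗_e|² = p₀² + p'² − 2p₀p'cos θ
|p⃗_e|² = (1.8951e-22)² + (7.9715e-23)² − 2·1.8951e-22·7.9715e-23·cos(170°)
|p⃗_e| = 2.6837e-22 kg·m/s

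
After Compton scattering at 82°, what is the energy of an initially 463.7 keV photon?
260.3378 keV

First convert energy to wavelength:
λ = hc/E, with hc ≈ 1239.842 keV·pm (i.e. 1239.842 eV·nm)

For E = 463.7 keV = 463700 eV:
λ = 1239.842 keV·pm / 463.7 keV
λ = 2.6738 pm

Calculate the Compton shift:
Δλ = λ_C(1 - cos(82°)) = 2.4263 × 0.8608
Δλ = 2.0886 pm

Final wavelength:
λ' = 2.6738 + 2.0886 = 4.7624 pm

Final energy:
E' = hc/λ' = 1239.842 / 4.7624 = 260.3378 keV

(Intermediate values are shown rounded; full precision is carried through to the final answer.)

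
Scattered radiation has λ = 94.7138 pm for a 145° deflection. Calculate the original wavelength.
90.3000 pm

From λ' = λ + Δλ, we have λ = λ' - Δλ

First calculate the Compton shift:
Δλ = λ_C(1 - cos θ)
Δλ = 2.4263 × (1 - cos(145°))
Δλ = 2.4263 × 1.8192
Δλ = 4.4138 pm

Initial wavelength:
λ = λ' - Δλ
λ = 94.7138 - 4.4138
λ = 90.3000 pm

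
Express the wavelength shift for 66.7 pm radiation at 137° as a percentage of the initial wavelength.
6.2981%

Calculate the Compton shift:
Δλ = λ_C(1 - cos(137°))
Δλ = 2.4263 × (1 - cos(137°))
Δλ = 2.4263 × 1.7314
Δλ = 4.2008 pm

Percentage change:
(Δλ/λ₀) × 100 = (4.2008/66.7) × 100
= 6.2981%

(Intermediate values are shown rounded; full precision is carried through to the final answer.)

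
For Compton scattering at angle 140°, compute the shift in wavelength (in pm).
4.2850 pm

Using the Compton scattering formula:
Δλ = λ_C(1 - cos θ)

where λ_C = h/(m_e·c) ≈ 2.4263 pm is the Compton wavelength of an electron.

For θ = 140°:
cos(140°) = -0.7660
1 - cos(140°) = 1.7660

Δλ = 2.4263 × 1.7660
Δλ = 4.2850 pm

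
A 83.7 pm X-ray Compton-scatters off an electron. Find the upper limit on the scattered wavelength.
88.5526 pm (at θ = 180°)

The Compton shift is Δλ = λ_C(1 − cos θ).

Since cos θ ranges from −1 to 1, the factor (1 − cos θ) ranges from 0 to 2; the maximum shift occurs at θ = 180° (backscattering):
Δλ_max = 2λ_C = 2 × 2.4263 pm = 4.8526 pm

Maximum scattered wavelength:
λ'_max = λ₀ + Δλ_max = 83.7 + 4.8526 = 88.5526 pm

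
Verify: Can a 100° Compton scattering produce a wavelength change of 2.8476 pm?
Yes, consistent

Calculate the expected shift for θ = 100°:

Δλ_expected = λ_C(1 - cos(100°))
Δλ_expected = 2.4263 × (1 - cos(100°))
Δλ_expected = 2.4263 × 1.1736
Δλ_expected = 2.8476 pm

Given shift: 2.8476 pm
Expected shift: 2.8476 pm
Difference: 0.0000 pm

The values match. This is consistent with Compton scattering at the stated angle.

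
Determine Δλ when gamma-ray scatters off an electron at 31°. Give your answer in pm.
0.3466 pm

Using the Compton scattering formula:
Δλ = λ_C(1 - cos θ)

where λ_C = h/(m_e·c) ≈ 2.4263 pm is the Compton wavelength of an electron.

For θ = 31°:
cos(31°) = 0.8572
1 - cos(31°) = 0.1428

Δλ = 2.4263 × 0.1428
Δλ = 0.3466 pm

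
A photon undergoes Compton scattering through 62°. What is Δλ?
1.2872 pm

Using the Compton scattering formula:
Δλ = λ_C(1 - cos θ)

where λ_C = h/(m_e·c) ≈ 2.4263 pm is the Compton wavelength of an electron.

For θ = 62°:
cos(62°) = 0.4695
1 - cos(62°) = 0.5305

Δλ = 2.4263 × 0.5305
Δλ = 1.2872 pm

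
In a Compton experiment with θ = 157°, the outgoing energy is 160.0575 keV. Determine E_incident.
401.6999 keV

Convert final energy to wavelength (hc ≈ 1239.842 keV·pm):
λ' = hc/E' = 1239.842 / 160.0575 = 7.7462 pm

Calculate the Compton shift:
Δλ = λ_C(1 - cos(157°))
Δλ = 2.4263 × (1 - cos(157°))
Δλ = 4.6597 pm

Initial wavelength:
λ = λ' - Δλ = 7.7462 - 4.6597 = 3.0865 pm

Initial energy:
E = hc/λ = 1239.842 / 3.0865 = 401.6999 keV

(Intermediate values are shown rounded; full precision is carried through to the final answer.)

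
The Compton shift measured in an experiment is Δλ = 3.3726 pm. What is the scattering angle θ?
112.96°

From the Compton formula Δλ = λ_C(1 - cos θ), we can solve for θ:

cos θ = 1 - Δλ/λ_C

Given:
- Δλ = 3.3726 pm
- λ_C = h/(m_e·c) ≈ 2.42631024 pm

cos θ = 1 - 3.3726/2.42631024
cos θ = 1 - 1.390012
cos θ = -0.390012

θ = arccos(-0.390012)
θ = 112.96°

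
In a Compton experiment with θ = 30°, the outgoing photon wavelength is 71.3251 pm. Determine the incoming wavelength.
71.0000 pm

From λ' = λ + Δλ, we have λ = λ' - Δλ

First calculate the Compton shift:
Δλ = λ_C(1 - cos θ)
Δλ = 2.4263 × (1 - cos(30°))
Δλ = 2.4263 × 0.1340
Δλ = 0.3251 pm

Initial wavelength:
λ = λ' - Δλ
λ = 71.3251 - 0.3251
λ = 71.0000 pm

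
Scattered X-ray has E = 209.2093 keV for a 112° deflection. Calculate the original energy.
478.5000 keV

Convert final energy to wavelength (hc ≈ 1239.842 keV·pm):
λ' = hc/E' = 1239.842 / 209.2093 = 5.9263 pm

Calculate the Compton shift:
Δλ = λ_C(1 - cos(112°))
Δλ = 2.4263 × (1 - cos(112°))
Δλ = 3.3352 pm

Initial wavelength:
λ = λ' - Δλ = 5.9263 - 3.3352 = 2.5911 pm

Initial energy:
E = hc/λ = 1239.842 / 2.5911 = 478.5000 keV

(Intermediate values are shown rounded; full precision is carried through to the final answer.)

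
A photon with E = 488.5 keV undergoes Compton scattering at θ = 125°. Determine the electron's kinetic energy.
293.4350 keV

By energy conservation: K_e = E_initial - E_final

First find the scattered photon energy:
Initial wavelength: λ = hc/E = 2.5381 pm
Compton shift: Δλ = λ_C(1 - cos(125°)) = 3.8180 pm
Final wavelength: λ' = 2.5381 + 3.8180 = 6.3560 pm
Final photon energy: E' = hc/λ' = 195.0650 keV

Electron kinetic energy:
K_e = E - E' = 488.5000 - 195.0650 = 293.4350 keV

(Intermediate values are shown rounded; full precision is carried through to the final answer.)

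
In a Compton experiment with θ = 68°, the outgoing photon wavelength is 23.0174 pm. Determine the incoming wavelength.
21.5000 pm

From λ' = λ + Δλ, we have λ = λ' - Δλ

First calculate the Compton shift:
Δλ = λ_C(1 - cos θ)
Δλ = 2.4263 × (1 - cos(68°))
Δλ = 2.4263 × 0.6254
Δλ = 1.5174 pm

Initial wavelength:
λ = λ' - Δλ
λ = 23.0174 - 1.5174
λ = 21.5000 pm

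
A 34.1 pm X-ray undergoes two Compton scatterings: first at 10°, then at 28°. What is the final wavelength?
34.4209 pm

Apply Compton shift twice:

First scattering at θ₁ = 10°:
Δλ₁ = λ_C(1 - cos(10°))
Δλ₁ = 2.4263 × 0.0152
Δλ₁ = 0.0369 pm

After first scattering:
λ₁ = 34.1 + 0.0369 = 34.1369 pm

Second scattering at θ₂ = 28°:
Δλ₂ = λ_C(1 - cos(28°))
Δλ₂ = 2.4263 × 0.1171
Δλ₂ = 0.2840 pm

Final wavelength:
λ₂ = 34.1369 + 0.2840 = 34.4209 pm

Total shift: Δλ_total = 0.0369 + 0.2840 = 0.3209 pm

(Intermediate values are shown rounded; full precision is carried through to the final answer.)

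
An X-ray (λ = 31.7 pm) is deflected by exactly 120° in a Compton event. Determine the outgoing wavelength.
35.3395 pm

Using the Compton formula: λ' = λ + λ_C(1 − cos θ)

For θ = 120°, cos θ = -1/2 (exact) = -0.5000, so:
1 − cos 120° = 1 − (-1/2) = 1.5000

Δλ = λ_C × 1.5000 = 2.4263 × 1.5000 = 3.6395 pm

λ' = 31.7 + 3.6395 = 35.3395 pm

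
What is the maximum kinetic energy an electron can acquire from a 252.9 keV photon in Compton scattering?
125.8035 keV

Maximum energy transfer occurs at θ = 180° (backscattering).

Initial photon: E₀ = 252.9 keV → λ₀ = 4.9025 pm

Maximum Compton shift (at 180°):
Δλ_max = 2λ_C = 2 × 2.4263 = 4.8526 pm

Final wavelength:
λ' = 4.9025 + 4.8526 = 9.7551 pm

Minimum photon energy (maximum energy to electron):
E'_min = hc/λ' = 127.0965 keV

Maximum electron kinetic energy:
K_max = E₀ - E'_min = 252.9000 - 127.0965 = 125.8035 keV

(Intermediate values are shown rounded; full precision is carried through to the final answer.)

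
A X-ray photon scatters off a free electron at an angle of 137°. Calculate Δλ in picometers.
4.2008 pm

Using the Compton scattering formula:
Δλ = λ_C(1 - cos θ)

where λ_C = h/(m_e·c) ≈ 2.4263 pm is the Compton wavelength of an electron.

For θ = 137°:
cos(137°) = -0.7314
1 - cos(137°) = 1.7314

Δλ = 2.4263 × 1.7314
Δλ = 4.2008 pm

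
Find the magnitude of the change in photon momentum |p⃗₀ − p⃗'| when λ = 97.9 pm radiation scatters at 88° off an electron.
9.2940e-24 kg·m/s

Photon momentum magnitude is p = h/λ.

Initial momentum:
p₀ = h/λ = 6.6261e-34/9.7900e-11 = 6.7682e-24 kg·m/s

After scattering:
λ' = λ + Δλ = 97.9 + 2.3416 = 100.2416 pm
p' = h/λ' = 6.6261e-34/1.0024e-10 = 6.6101e-24 kg·m/s

Momentum is a vector; the scattered photon's direction makes angle θ = 88° with the incident direction. The magnitude of the vector change Δp⃗ = p⃗₀ − p⃗' is found from the law of cosines:
|Δp⃗|² = p₀² + p'² − 2p₀p'cos θ
|Δp⃗|² = (6.7682e-24)² + (6.6101e-24)² − 2·6.7682e-24·6.6101e-24·cos(88°)
|Δp⃗| = 9.2940e-24 kg·m/s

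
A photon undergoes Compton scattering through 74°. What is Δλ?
1.7575 pm

Using the Compton scattering formula:
Δλ = λ_C(1 - cos θ)

where λ_C = h/(m_e·c) ≈ 2.4263 pm is the Compton wavelength of an electron.

For θ = 74°:
cos(74°) = 0.2756
1 - cos(74°) = 0.7244

Δλ = 2.4263 × 0.7244
Δλ = 1.7575 pm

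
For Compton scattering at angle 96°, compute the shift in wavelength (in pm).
2.6799 pm

Using the Compton scattering formula:
Δλ = λ_C(1 - cos θ)

where λ_C = h/(m_e·c) ≈ 2.4263 pm is the Compton wavelength of an electron.

For θ = 96°:
cos(96°) = -0.1045
1 - cos(96°) = 1.1045

Δλ = 2.4263 × 1.1045
Δλ = 2.6799 pm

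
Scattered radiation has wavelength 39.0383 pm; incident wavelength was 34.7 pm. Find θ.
142.00°

First find the wavelength shift:
Δλ = λ' - λ = 39.0383 - 34.7 = 4.3383 pm

Using Δλ = λ_C(1 - cos θ), with λ_C = h/(m_e·c) ≈ 2.42631024 pm:
cos θ = 1 - Δλ/λ_C
cos θ = 1 - 4.3383/2.42631024
cos θ = -0.788024

θ = arccos(-0.788024)
θ = 142.00°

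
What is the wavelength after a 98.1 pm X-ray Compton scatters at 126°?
101.9525 pm

Using the Compton scattering formula:
λ' = λ + Δλ = λ + λ_C(1 - cos θ)

Given:
- Initial wavelength λ = 98.1 pm
- Scattering angle θ = 126°
- Compton wavelength λ_C ≈ 2.4263 pm

Calculate the shift:
Δλ = 2.4263 × (1 - cos(126°))
Δλ = 2.4263 × 1.5878
Δλ = 3.8525 pm

Final wavelength:
λ' = 98.1 + 3.8525 = 101.9525 pm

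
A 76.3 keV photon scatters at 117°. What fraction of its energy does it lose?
0.1784 (or 17.84%)

Calculate initial and final photon energies:

Initial: E₀ = 76.3 keV → λ₀ = 16.2496 pm
Compton shift: Δλ = 3.5278 pm
Final wavelength: λ' = 19.7774 pm
Final energy: E' = 62.6898 keV

Fractional energy loss:
(E₀ - E')/E₀ = (76.3000 - 62.6898)/76.3000
= 13.6102/76.3000
= 0.1784
= 17.84%

(Intermediate values are shown rounded; full precision is carried through to the final answer.)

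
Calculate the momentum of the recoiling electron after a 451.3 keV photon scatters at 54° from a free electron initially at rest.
1.9825e-22 kg·m/s

The electron is initially at rest, so by conservation of momentum:
p⃗_e = p⃗₀ − p⃗'  (incident photon momentum minus scattered photon momentum)

Photon momentum magnitudes (p = h/λ = E/c):
λ₀ = hc/E₀ = 2.7473 pm → p₀ = h/λ₀ = 2.4119e-22 kg·m/s
Δλ = λ_C(1 − cos 54°) = 1.0002 pm
λ' = 3.7474 pm → p' = h/λ' = 1.7682e-22 kg·m/s

The scattered photon makes angle θ = 54° with the incident direction, so by the law of cosines:
|p⃗_e|² = p₀² + p'² − 2p₀p'cos θ
|p⃗_e|² = (2.4119e-22)² + (1.7682e-22)² − 2·2.4119e-22·1.7682e-22·cos(54°)
|p⃗_e| = 1.9825e-22 kg·m/s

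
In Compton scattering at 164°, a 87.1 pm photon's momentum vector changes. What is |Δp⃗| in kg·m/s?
1.4677e-23 kg·m/s

Photon momentum magnitude is p = h/λ.

Initial momentum:
p₀ = h/λ = 6.6261e-34/8.7100e-11 = 7.6074e-24 kg·m/s

After scattering:
λ' = λ + Δλ = 87.1 + 4.7586 = 91.8586 pm
p' = h/λ' = 6.6261e-34/9.1859e-11 = 7.2133e-24 kg·m/s

Momentum is a vector; the scattered photon's direction makes angle θ = 164° with the incident direction. The magnitude of the vector change Δp⃗ = p⃗₀ − p⃗' is found from the law of cosines:
|Δp⃗|² = p₀² + p'² − 2p₀p'cos θ
|Δp⃗|² = (7.6074e-24)² + (7.2133e-24)² − 2·7.6074e-24·7.2133e-24·cos(164°)
|Δp⃗| = 1.4677e-23 kg·m/s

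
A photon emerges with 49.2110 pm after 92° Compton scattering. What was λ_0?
46.7000 pm

From λ' = λ + Δλ, we have λ = λ' - Δλ

First calculate the Compton shift:
Δλ = λ_C(1 - cos θ)
Δλ = 2.4263 × (1 - cos(92°))
Δλ = 2.4263 × 1.0349
Δλ = 2.5110 pm

Initial wavelength:
λ = λ' - Δλ
λ = 49.2110 - 2.5110
λ = 46.7000 pm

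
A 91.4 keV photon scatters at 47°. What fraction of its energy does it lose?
0.0538 (or 5.38%)

Calculate initial and final photon energies:

Initial: E₀ = 91.4 keV → λ₀ = 13.5650 pm
Compton shift: Δλ = 0.7716 pm
Final wavelength: λ' = 14.3366 pm
Final energy: E' = 86.4810 keV

Fractional energy loss:
(E₀ - E')/E₀ = (91.4000 - 86.4810)/91.4000
= 4.9190/91.4000
= 0.0538
= 5.38%

(Intermediate values are shown rounded; full precision is carried through to the final answer.)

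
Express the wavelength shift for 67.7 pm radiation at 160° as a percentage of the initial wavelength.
6.9517%

Calculate the Compton shift:
Δλ = λ_C(1 - cos(160°))
Δλ = 2.4263 × (1 - cos(160°))
Δλ = 2.4263 × 1.9397
Δλ = 4.7063 pm

Percentage change:
(Δλ/λ₀) × 100 = (4.7063/67.7) × 100
= 6.9517%

(Intermediate values are shown rounded; full precision is carried through to the final answer.)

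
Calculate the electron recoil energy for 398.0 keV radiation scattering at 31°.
39.8440 keV

By energy conservation: K_e = E_initial - E_final

First find the scattered photon energy:
Initial wavelength: λ = hc/E = 3.1152 pm
Compton shift: Δλ = λ_C(1 - cos(31°)) = 0.3466 pm
Final wavelength: λ' = 3.1152 + 0.3466 = 3.4617 pm
Final photon energy: E' = hc/λ' = 358.1560 keV

Electron kinetic energy:
K_e = E - E' = 398.0000 - 358.1560 = 39.8440 keV

(Intermediate values are shown rounded; full precision is carried through to the final answer.)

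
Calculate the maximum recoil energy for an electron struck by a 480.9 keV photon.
314.0480 keV

Maximum energy transfer occurs at θ = 180° (backscattering).

Initial photon: E₀ = 480.9 keV → λ₀ = 2.5782 pm

Maximum Compton shift (at 180°):
Δλ_max = 2λ_C = 2 × 2.4263 = 4.8526 pm

Final wavelength:
λ' = 2.5782 + 4.8526 = 7.4308 pm

Minimum photon energy (maximum energy to electron):
E'_min = hc/λ' = 166.8520 keV

Maximum electron kinetic energy:
K_max = E₀ - E'_min = 480.9000 - 166.8520 = 314.0480 keV

(Intermediate values are shown rounded; full precision is carried through to the final answer.)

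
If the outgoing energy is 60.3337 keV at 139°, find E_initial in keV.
76.1000 keV

Convert final energy to wavelength (hc ≈ 1239.842 keV·pm):
λ' = hc/E' = 1239.842 / 60.3337 = 20.5497 pm

Calculate the Compton shift:
Δλ = λ_C(1 - cos(139°))
Δλ = 2.4263 × (1 - cos(139°))
Δλ = 4.2575 pm

Initial wavelength:
λ = λ' - Δλ = 20.5497 - 4.2575 = 16.2923 pm

Initial energy:
E = hc/λ = 1239.842 / 16.2923 = 76.1000 keV

(Intermediate values are shown rounded; full precision is carried through to the final answer.)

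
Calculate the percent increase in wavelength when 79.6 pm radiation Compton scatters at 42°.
0.7829%

Calculate the Compton shift:
Δλ = λ_C(1 - cos(42°))
Δλ = 2.4263 × (1 - cos(42°))
Δλ = 2.4263 × 0.2569
Δλ = 0.6232 pm

Percentage change:
(Δλ/λ₀) × 100 = (0.6232/79.6) × 100
= 0.7829%

(Intermediate values are shown rounded; full precision is carried through to the final answer.)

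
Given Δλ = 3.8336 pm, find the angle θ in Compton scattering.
125.45°

From the Compton formula Δλ = λ_C(1 - cos θ), we can solve for θ:

cos θ = 1 - Δλ/λ_C

Given:
- Δλ = 3.8336 pm
- λ_C = h/(m_e·c) ≈ 2.42631024 pm

cos θ = 1 - 3.8336/2.42631024
cos θ = 1 - 1.580012
cos θ = -0.580012

θ = arccos(-0.580012)
θ = 125.45°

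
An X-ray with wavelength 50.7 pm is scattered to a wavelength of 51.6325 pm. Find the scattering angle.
52.00°

First find the wavelength shift:
Δλ = λ' - λ = 51.6325 - 50.7 = 0.9325 pm

Using Δλ = λ_C(1 - cos θ), with λ_C = h/(m_e·c) ≈ 2.42631024 pm:
cos θ = 1 - Δλ/λ_C
cos θ = 1 - 0.9325/2.42631024
cos θ = 0.615672

θ = arccos(0.615672)
θ = 52.00°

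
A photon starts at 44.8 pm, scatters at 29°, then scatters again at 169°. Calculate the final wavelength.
49.9123 pm

Apply Compton shift twice:

First scattering at θ₁ = 29°:
Δλ₁ = λ_C(1 - cos(29°))
Δλ₁ = 2.4263 × 0.1254
Δλ₁ = 0.3042 pm

After first scattering:
λ₁ = 44.8 + 0.3042 = 45.1042 pm

Second scattering at θ₂ = 169°:
Δλ₂ = λ_C(1 - cos(169°))
Δλ₂ = 2.4263 × 1.9816
Δλ₂ = 4.8080 pm

Final wavelength:
λ₂ = 45.1042 + 4.8080 = 49.9123 pm

Total shift: Δλ_total = 0.3042 + 4.8080 = 5.1123 pm

(Intermediate values are shown rounded; full precision is carried through to the final answer.)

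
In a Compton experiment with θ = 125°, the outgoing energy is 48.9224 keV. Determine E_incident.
57.6000 keV

Convert final energy to wavelength (hc ≈ 1239.842 keV·pm):
λ' = hc/E' = 1239.842 / 48.9224 = 25.3430 pm

Calculate the Compton shift:
Δλ = λ_C(1 - cos(125°))
Δλ = 2.4263 × (1 - cos(125°))
Δλ = 3.8180 pm

Initial wavelength:
λ = λ' - Δλ = 25.3430 - 3.8180 = 21.5250 pm

Initial energy:
E = hc/λ = 1239.842 / 21.5250 = 57.6000 keV

(Intermediate values are shown rounded; full precision is carried through to the final answer.)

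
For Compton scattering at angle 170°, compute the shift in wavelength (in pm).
4.8158 pm

Using the Compton scattering formula:
Δλ = λ_C(1 - cos θ)

where λ_C = h/(m_e·c) ≈ 2.4263 pm is the Compton wavelength of an electron.

For θ = 170°:
cos(170°) = -0.9848
1 - cos(170°) = 1.9848

Δλ = 2.4263 × 1.9848
Δλ = 4.8158 pm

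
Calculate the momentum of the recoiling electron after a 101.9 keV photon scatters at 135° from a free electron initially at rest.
8.8007e-23 kg·m/s

The electron is initially at rest, so by conservation of momentum:
p⃗_e = p⃗₀ − p⃗'  (incident photon momentum minus scattered photon momentum)

Photon momentum magnitudes (p = h/λ = E/c):
λ₀ = hc/E₀ = 12.1672 pm → p₀ = h/λ₀ = 5.4458e-23 kg·m/s
Δλ = λ_C(1 − cos 135°) = 4.1420 pm
λ' = 16.3092 pm → p' = h/λ' = 4.0628e-23 kg·m/s

The scattered photon makes angle θ = 135° with the incident direction, so by the law of cosines:
|p⃗_e|² = p₀² + p'² − 2p₀p'cos θ
|p⃗_e|² = (5.4458e-23)² + (4.0628e-23)² − 2·5.4458e-23·4.0628e-23·cos(135°)
|p⃗_e| = 8.8007e-23 kg·m/s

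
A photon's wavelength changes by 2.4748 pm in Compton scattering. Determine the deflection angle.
91.15°

From the Compton formula Δλ = λ_C(1 - cos θ), we can solve for θ:

cos θ = 1 - Δλ/λ_C

Given:
- Δλ = 2.4748 pm
- λ_C = h/(m_e·c) ≈ 2.42631024 pm

cos θ = 1 - 2.4748/2.42631024
cos θ = 1 - 1.019985
cos θ = -0.019985

θ = arccos(-0.019985)
θ = 91.15°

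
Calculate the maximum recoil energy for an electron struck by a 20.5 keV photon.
1.5226 keV

Maximum energy transfer occurs at θ = 180° (backscattering).

Initial photon: E₀ = 20.5 keV → λ₀ = 60.4801 pm

Maximum Compton shift (at 180°):
Δλ_max = 2λ_C = 2 × 2.4263 = 4.8526 pm

Final wavelength:
λ' = 60.4801 + 4.8526 = 65.3327 pm

Minimum photon energy (maximum energy to electron):
E'_min = hc/λ' = 18.9774 keV

Maximum electron kinetic energy:
K_max = E₀ - E'_min = 20.5000 - 18.9774 = 1.5226 keV

(Intermediate values are shown rounded; full precision is carried through to the final answer.)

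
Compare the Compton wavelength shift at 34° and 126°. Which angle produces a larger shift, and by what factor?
126° produces the larger shift by a factor of 9.287

Calculate both shifts using Δλ = λ_C(1 - cos θ):

For θ₁ = 34°:
Δλ₁ = 2.4263 × (1 - cos(34°))
Δλ₁ = 2.4263 × 0.1710
Δλ₁ = 0.4148 pm

For θ₂ = 126°:
Δλ₂ = 2.4263 × (1 - cos(126°))
Δλ₂ = 2.4263 × 1.5878
Δλ₂ = 3.8525 pm

The 126° angle produces the larger shift.
Ratio: 3.8525/0.4148 = 9.287

(Intermediate values are shown rounded; full precision is carried through to the final answer.)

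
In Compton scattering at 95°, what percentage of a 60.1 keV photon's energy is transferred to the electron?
0.1134 (or 11.34%)

Calculate initial and final photon energies:

Initial: E₀ = 60.1 keV → λ₀ = 20.6297 pm
Compton shift: Δλ = 2.6378 pm
Final wavelength: λ' = 23.2674 pm
Final energy: E' = 53.2866 keV

Fractional energy loss:
(E₀ - E')/E₀ = (60.1000 - 53.2866)/60.1000
= 6.8134/60.1000
= 0.1134
= 11.34%

(Intermediate values are shown rounded; full precision is carried through to the final answer.)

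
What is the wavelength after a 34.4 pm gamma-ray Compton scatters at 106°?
37.4951 pm

Using the Compton scattering formula:
λ' = λ + Δλ = λ + λ_C(1 - cos θ)

Given:
- Initial wavelength λ = 34.4 pm
- Scattering angle θ = 106°
- Compton wavelength λ_C ≈ 2.4263 pm

Calculate the shift:
Δλ = 2.4263 × (1 - cos(106°))
Δλ = 2.4263 × 1.2756
Δλ = 3.0951 pm

Final wavelength:
λ' = 34.4 + 3.0951 = 37.4951 pm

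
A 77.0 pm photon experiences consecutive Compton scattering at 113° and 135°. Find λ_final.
84.5163 pm

Apply Compton shift twice:

First scattering at θ₁ = 113°:
Δλ₁ = λ_C(1 - cos(113°))
Δλ₁ = 2.4263 × 1.3907
Δλ₁ = 3.3743 pm

After first scattering:
λ₁ = 77.0 + 3.3743 = 80.3743 pm

Second scattering at θ₂ = 135°:
Δλ₂ = λ_C(1 - cos(135°))
Δλ₂ = 2.4263 × 1.7071
Δλ₂ = 4.1420 pm

Final wavelength:
λ₂ = 80.3743 + 4.1420 = 84.5163 pm

Total shift: Δλ_total = 3.3743 + 4.1420 = 7.5163 pm

(Intermediate values are shown rounded; full precision is carried through to the final answer.)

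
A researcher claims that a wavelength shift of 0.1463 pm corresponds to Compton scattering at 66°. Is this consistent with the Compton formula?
No, inconsistent

Calculate the expected shift for θ = 66°:

Δλ_expected = λ_C(1 - cos(66°))
Δλ_expected = 2.4263 × (1 - cos(66°))
Δλ_expected = 2.4263 × 0.5933
Δλ_expected = 1.4394 pm

Given shift: 0.1463 pm
Expected shift: 1.4394 pm
Difference: 1.2931 pm

The values do not match. The given shift corresponds to θ ≈ 20.0°, not 66°.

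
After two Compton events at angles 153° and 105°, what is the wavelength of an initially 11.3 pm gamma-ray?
18.9425 pm

Apply Compton shift twice:

First scattering at θ₁ = 153°:
Δλ₁ = λ_C(1 - cos(153°))
Δλ₁ = 2.4263 × 1.8910
Δλ₁ = 4.5882 pm

After first scattering:
λ₁ = 11.3 + 4.5882 = 15.8882 pm

Second scattering at θ₂ = 105°:
Δλ₂ = λ_C(1 - cos(105°))
Δλ₂ = 2.4263 × 1.2588
Δλ₂ = 3.0543 pm

Final wavelength:
λ₂ = 15.8882 + 3.0543 = 18.9425 pm

Total shift: Δλ_total = 4.5882 + 3.0543 = 7.6425 pm

(Intermediate values are shown rounded; full precision is carried through to the final answer.)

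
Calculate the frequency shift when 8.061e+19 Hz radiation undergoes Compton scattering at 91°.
3.216e+19 Hz (decrease)

Convert frequency to wavelength (c = 299792458 m/s):
λ₀ = c/f₀ = 299792458/8.061e+19 = 3.7190480e-12 m = 3.7190 pm

Calculate Compton shift:
Δλ = λ_C(1 - cos(91°)) = 2.4687 pm

Final wavelength:
λ' = λ₀ + Δλ = 3.7190 + 2.4687 = 6.1877 pm

Final frequency:
f' = c/λ' = 299792458/6.1877032e-12 = 4.8449715e+19 Hz

Frequency shift (decrease):
Δf = f₀ - f' = 8.061e+19 - 4.8449715e+19 = 3.216e+19 Hz

(Intermediate values are shown rounded; full precision is carried through to the final answer.)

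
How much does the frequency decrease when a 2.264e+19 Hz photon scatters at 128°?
5.171e+18 Hz (decrease)

Convert frequency to wavelength (c = 299792458 m/s):
λ₀ = c/f₀ = 299792458/2.264e+19 = 1.3241716e-11 m = 13.2417 pm

Calculate Compton shift:
Δλ = λ_C(1 - cos(128°)) = 3.9201 pm

Final wavelength:
λ' = λ₀ + Δλ = 13.2417 + 3.9201 = 17.1618 pm

Final frequency:
f' = c/λ' = 299792458/1.7161812e-11 = 1.7468578e+19 Hz

Frequency shift (decrease):
Δf = f₀ - f' = 2.264e+19 - 1.7468578e+19 = 5.171e+18 Hz

(Intermediate values are shown rounded; full precision is carried through to the final answer.)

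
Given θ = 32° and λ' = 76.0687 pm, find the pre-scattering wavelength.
75.7000 pm

From λ' = λ + Δλ, we have λ = λ' - Δλ

First calculate the Compton shift:
Δλ = λ_C(1 - cos θ)
Δλ = 2.4263 × (1 - cos(32°))
Δλ = 2.4263 × 0.1520
Δλ = 0.3687 pm

Initial wavelength:
λ = λ' - Δλ
λ = 76.0687 - 0.3687
λ = 75.7000 pm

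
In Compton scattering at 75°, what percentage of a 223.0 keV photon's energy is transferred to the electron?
0.2444 (or 24.44%)

Calculate initial and final photon energies:

Initial: E₀ = 223.0 keV → λ₀ = 5.5598 pm
Compton shift: Δλ = 1.7983 pm
Final wavelength: λ' = 7.3582 pm
Final energy: E' = 168.4988 keV

Fractional energy loss:
(E₀ - E')/E₀ = (223.0000 - 168.4988)/223.0000
= 54.5012/223.0000
= 0.2444
= 24.44%

(Intermediate values are shown rounded; full precision is carried through to the final answer.)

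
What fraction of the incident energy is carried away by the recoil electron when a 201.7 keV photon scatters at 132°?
0.3972 (or 39.72%)

Calculate initial and final photon energies:

Initial: E₀ = 201.7 keV → λ₀ = 6.1470 pm
Compton shift: Δλ = 4.0498 pm
Final wavelength: λ' = 10.1968 pm
Final energy: E' = 121.5914 keV

Fractional energy loss:
(E₀ - E')/E₀ = (201.7000 - 121.5914)/201.7000
= 80.1086/201.7000
= 0.3972
= 39.72%

(Intermediate values are shown rounded; full precision is carried through to the final answer.)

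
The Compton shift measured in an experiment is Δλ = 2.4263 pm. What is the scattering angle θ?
90.00°

From the Compton formula Δλ = λ_C(1 - cos θ), we can solve for θ:

cos θ = 1 - Δλ/λ_C

Given:
- Δλ = 2.4263 pm
- λ_C = h/(m_e·c) ≈ 2.42631024 pm

cos θ = 1 - 2.4263/2.42631024
cos θ = 1 - 0.999996
cos θ = 0.000004

θ = arccos(0.000004)
θ = 90.00°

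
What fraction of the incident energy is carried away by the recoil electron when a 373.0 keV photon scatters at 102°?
0.4686 (or 46.86%)

Calculate initial and final photon energies:

Initial: E₀ = 373.0 keV → λ₀ = 3.3240 pm
Compton shift: Δλ = 2.9308 pm
Final wavelength: λ' = 6.2547 pm
Final energy: E' = 198.2243 keV

Fractional energy loss:
(E₀ - E')/E₀ = (373.0000 - 198.2243)/373.0000
= 174.7757/373.0000
= 0.4686
= 46.86%

(Intermediate values are shown rounded; full precision is carried through to the final answer.)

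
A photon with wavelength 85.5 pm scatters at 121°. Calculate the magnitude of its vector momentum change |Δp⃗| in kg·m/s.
1.3213e-23 kg·m/s

Photon momentum magnitude is p = h/λ.

Initial momentum:
p₀ = h/λ = 6.6261e-34/8.5500e-11 = 7.7498e-24 kg·m/s

After scattering:
λ' = λ + Δλ = 85.5 + 3.6760 = 89.1760 pm
p' = h/λ' = 6.6261e-34/8.9176e-11 = 7.4303e-24 kg·m/s

Momentum is a vector; the scattered photon's direction makes angle θ = 121° with the incident direction. The magnitude of the vector change Δp⃗ = p⃗₀ − p⃗' is found from the law of cosines:
|Δp⃗|² = p₀² + p'² − 2p₀p'cos θ
|Δp⃗|² = (7.7498e-24)² + (7.4303e-24)² − 2·7.7498e-24·7.4303e-24·cos(121°)
|Δp⃗| = 1.3213e-23 kg·m/s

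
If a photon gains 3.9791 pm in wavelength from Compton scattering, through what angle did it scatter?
129.79°

From the Compton formula Δλ = λ_C(1 - cos θ), we can solve for θ:

cos θ = 1 - Δλ/λ_C

Given:
- Δλ = 3.9791 pm
- λ_C = h/(m_e·c) ≈ 2.42631024 pm

cos θ = 1 - 3.9791/2.42631024
cos θ = 1 - 1.639980
cos θ = -0.639980

θ = arccos(-0.639980)
θ = 129.79°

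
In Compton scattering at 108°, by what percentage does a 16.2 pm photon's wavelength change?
19.6054%

Calculate the Compton shift:
Δλ = λ_C(1 - cos(108°))
Δλ = 2.4263 × (1 - cos(108°))
Δλ = 2.4263 × 1.3090
Δλ = 3.1761 pm

Percentage change:
(Δλ/λ₀) × 100 = (3.1761/16.2) × 100
= 19.6054%

(Intermediate values are shown rounded; full precision is carried through to the final answer.)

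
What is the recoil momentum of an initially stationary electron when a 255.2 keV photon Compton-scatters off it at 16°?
3.7690e-23 kg·m/s

The electron is initially at rest, so by conservation of momentum:
p⃗_e = p⃗₀ − p⃗'  (incident photon momentum minus scattered photon momentum)

Photon momentum magnitudes (p = h/λ = E/c):
λ₀ = hc/E₀ = 4.8583 pm → p₀ = h/λ₀ = 1.3639e-22 kg·m/s
Δλ = λ_C(1 − cos 16°) = 0.0940 pm
λ' = 4.9523 pm → p' = h/λ' = 1.3380e-22 kg·m/s

The scattered photon makes angle θ = 16° with the incident direction, so by the law of cosines:
|p⃗_e|² = p₀² + p'² − 2p₀p'cos θ
|p⃗_e|² = (1.3639e-22)² + (1.3380e-22)² − 2·1.3639e-22·1.3380e-22·cos(16°)
|p⃗_e| = 3.7690e-23 kg·m/s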